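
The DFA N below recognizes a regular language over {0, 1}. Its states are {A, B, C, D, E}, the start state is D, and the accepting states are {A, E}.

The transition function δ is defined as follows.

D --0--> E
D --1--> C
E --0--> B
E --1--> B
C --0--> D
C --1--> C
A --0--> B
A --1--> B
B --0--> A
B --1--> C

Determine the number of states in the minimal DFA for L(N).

3

Start with accepting vs non-accepting: {A,E} | {B,C,D}.
Split {B,C,D} by δ(·,0) → {B,D} and {C}.
The partition is now stable with 3 blocks: {A,E} | {B,D} | {C}.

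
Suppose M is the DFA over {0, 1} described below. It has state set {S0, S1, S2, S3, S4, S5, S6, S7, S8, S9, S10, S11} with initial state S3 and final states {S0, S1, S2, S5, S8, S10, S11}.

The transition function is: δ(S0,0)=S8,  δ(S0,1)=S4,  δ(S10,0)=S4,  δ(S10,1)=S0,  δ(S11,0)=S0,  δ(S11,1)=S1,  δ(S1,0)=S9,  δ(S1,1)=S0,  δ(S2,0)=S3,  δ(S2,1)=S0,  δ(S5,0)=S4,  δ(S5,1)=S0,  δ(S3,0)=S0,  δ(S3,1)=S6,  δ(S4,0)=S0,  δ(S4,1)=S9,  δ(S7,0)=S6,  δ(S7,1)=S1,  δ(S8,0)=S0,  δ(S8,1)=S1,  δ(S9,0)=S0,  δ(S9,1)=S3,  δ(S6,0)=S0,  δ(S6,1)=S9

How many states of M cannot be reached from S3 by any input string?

No path from S3 leads to S2, S5, S7, S10, S11; the other 7 states are all reachable.

5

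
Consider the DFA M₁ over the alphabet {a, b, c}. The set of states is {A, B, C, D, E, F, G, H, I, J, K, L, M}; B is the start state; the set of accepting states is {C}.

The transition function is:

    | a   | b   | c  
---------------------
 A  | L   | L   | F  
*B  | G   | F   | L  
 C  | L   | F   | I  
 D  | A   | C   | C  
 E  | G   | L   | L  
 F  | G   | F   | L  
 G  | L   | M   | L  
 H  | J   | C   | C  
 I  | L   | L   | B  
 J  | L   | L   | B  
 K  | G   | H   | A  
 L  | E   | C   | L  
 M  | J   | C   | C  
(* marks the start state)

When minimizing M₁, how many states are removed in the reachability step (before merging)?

Starting at B and following transitions, the reachable set is {B, C, E, F, G, I, J, L, M}. That leaves A, D, H, K unreachable — 4 in total.

4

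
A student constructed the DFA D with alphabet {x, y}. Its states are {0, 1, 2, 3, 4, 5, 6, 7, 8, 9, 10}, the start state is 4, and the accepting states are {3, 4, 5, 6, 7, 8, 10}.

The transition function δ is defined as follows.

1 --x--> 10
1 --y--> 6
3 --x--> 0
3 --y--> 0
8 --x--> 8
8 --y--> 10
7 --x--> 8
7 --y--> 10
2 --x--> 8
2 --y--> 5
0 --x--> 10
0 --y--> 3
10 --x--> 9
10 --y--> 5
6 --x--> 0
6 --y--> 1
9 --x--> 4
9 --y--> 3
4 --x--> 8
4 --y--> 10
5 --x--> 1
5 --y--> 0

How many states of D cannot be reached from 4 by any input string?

2

Starting at 4 and following transitions, the reachable set is {0, 1, 3, 4, 5, 6, 8, 9, 10}. That leaves 2, 7 unreachable — 2 in total.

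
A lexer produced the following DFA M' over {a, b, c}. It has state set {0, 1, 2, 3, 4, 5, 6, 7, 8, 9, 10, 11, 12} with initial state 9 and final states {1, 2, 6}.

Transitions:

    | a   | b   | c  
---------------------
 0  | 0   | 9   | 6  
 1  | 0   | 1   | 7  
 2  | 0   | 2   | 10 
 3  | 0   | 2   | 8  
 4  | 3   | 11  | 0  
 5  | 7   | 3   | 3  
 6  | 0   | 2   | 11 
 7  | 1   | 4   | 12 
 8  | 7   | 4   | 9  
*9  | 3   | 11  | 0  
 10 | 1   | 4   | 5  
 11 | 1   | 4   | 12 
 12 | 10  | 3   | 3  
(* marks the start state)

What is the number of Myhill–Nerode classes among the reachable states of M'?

7

Every state is reachable, so we keep all 13.
P0 = {1,2,6} | {0,3,4,5,7,8,9,10,11,12}.
On input a, block {0,3,4,5,7,8,9,10,11,12} splits into {0,3,4,5,8,9,12} and {7,10,11}.
On input a, block {0,3,4,5,8,9,12} splits into {0,3,4,9} and {5,8,12}.
Split {0,3,4,9} by δ(·,b) → {4,9} and {0} and {3}.
On input b, block {5,8,12} splits into {5,12} and {8}.
Stable partition: {1,2,6} | {4,9} | {7,10,11} | {5,12} | {0} | {3} | {8} — 7 equivalence classes.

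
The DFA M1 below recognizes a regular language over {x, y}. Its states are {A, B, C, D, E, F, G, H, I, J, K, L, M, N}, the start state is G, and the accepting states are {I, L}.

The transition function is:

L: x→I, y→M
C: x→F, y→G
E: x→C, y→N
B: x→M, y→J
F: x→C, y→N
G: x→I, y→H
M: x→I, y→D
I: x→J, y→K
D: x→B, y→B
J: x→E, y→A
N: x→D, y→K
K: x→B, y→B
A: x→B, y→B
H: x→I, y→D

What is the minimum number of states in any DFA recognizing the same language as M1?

9

States {L} cannot be reached from the start state, so discard them.
Initial partition by acceptance: {I} | {A,B,C,D,E,F,G,H,J,K,M,N}.
Refine {A,B,C,D,E,F,G,H,J,K,M,N} on symbol x: members go to different blocks, giving {A,B,C,D,E,F,J,K,N} and {G,H,M}.
Split {A,B,C,D,E,F,J,K,N} by δ(·,x) → {A,C,D,E,F,J,K,N} and {B}.
On input x, block {A,C,D,E,F,J,K,N} splits into {C,E,F,J,N} and {A,D,K}.
On input x, block {C,E,F,J,N} splits into {C,E,F,J} and {N}.
On input y, block {C,E,F,J} splits into {E,F} and {C} and {J}.
On input y, block {G,H,M} splits into {H,M} and {G}.
The partition is now stable with 9 blocks: {I} | {E,F} | {H,M} | {B} | {A,D,K} | {N} | {C} | {J} | {G}.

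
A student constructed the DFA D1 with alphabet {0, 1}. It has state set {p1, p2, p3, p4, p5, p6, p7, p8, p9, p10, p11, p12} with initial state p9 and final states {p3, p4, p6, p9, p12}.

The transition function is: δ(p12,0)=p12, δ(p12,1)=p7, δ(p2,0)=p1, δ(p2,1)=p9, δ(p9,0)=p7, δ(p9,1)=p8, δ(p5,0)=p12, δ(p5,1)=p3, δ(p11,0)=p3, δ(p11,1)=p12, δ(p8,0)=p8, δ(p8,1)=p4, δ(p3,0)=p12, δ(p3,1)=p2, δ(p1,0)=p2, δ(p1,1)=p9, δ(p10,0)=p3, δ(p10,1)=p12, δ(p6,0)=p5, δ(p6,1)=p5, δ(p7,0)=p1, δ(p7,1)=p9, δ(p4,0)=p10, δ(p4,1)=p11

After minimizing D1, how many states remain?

6

Reachable states from the start: {p1,p2,p3,p4,p7,p8,p9,p10,p11,p12}. Unreachable: {p5,p6} — drop them.
Initial partition by acceptance: {p3,p4,p9,p12} | {p1,p2,p7,p8,p10,p11}.
Refine {p3,p4,p9,p12} on symbol 0: members go to different blocks, giving {p3,p12} and {p4,p9}.
On input 0, block {p1,p2,p7,p8,p10,p11} splits into {p1,p2,p7,p8} and {p10,p11}.
Refine {p4,p9} on symbol 0: members go to different blocks, giving {p4} and {p9}.
Split {p1,p2,p7,p8} by δ(·,1) → {p1,p2,p7} and {p8}.
The partition is now stable with 6 blocks: {p3,p12} | {p1,p2,p7} | {p4} | {p10,p11} | {p9} | {p8}.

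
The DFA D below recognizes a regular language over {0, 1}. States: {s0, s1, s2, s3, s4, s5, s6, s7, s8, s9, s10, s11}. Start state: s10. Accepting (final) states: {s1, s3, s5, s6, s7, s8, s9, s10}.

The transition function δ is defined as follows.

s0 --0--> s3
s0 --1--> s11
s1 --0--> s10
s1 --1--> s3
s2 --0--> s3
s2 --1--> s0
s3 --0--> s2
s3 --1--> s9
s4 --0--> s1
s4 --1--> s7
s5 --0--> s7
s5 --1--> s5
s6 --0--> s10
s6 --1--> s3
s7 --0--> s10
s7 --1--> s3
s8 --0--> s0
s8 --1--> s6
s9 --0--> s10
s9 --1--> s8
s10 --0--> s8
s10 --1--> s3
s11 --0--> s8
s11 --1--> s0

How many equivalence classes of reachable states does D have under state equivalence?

4

States {s1,s4,s5,s7} cannot be reached from the start state, so discard them.
Initial partition by acceptance: {s3,s6,s8,s9,s10} | {s0,s2,s11}.
On input 0, block {s3,s6,s8,s9,s10} splits into {s6,s9,s10} and {s3,s8}.
Refine {s6,s9,s10} on symbol 0: members go to different blocks, giving {s6,s9} and {s10}.
The partition is now stable with 4 blocks: {s6,s9} | {s0,s2,s11} | {s3,s8} | {s10}.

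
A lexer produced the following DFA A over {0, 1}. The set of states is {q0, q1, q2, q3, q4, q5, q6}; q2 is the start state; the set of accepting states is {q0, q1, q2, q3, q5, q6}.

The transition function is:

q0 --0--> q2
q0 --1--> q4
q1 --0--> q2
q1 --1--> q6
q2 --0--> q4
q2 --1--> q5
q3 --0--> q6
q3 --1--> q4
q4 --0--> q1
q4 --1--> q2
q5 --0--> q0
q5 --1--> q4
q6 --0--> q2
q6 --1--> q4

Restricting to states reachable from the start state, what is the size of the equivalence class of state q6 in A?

States {q3} cannot be reached from the start state, so discard them.
Start with accepting vs non-accepting: {q0,q1,q2,q5,q6} | {q4}.
On input 0, block {q0,q1,q2,q5,q6} splits into {q0,q1,q5,q6} and {q2}.
Refine {q0,q1,q5,q6} on symbol 0: members go to different blocks, giving {q0,q1,q6} and {q5}.
On input 1, block {q0,q1,q6} splits into {q0,q6} and {q1}.
Stable partition: {q0,q6} | {q4} | {q2} | {q5} | {q1} — 5 equivalence classes.
State q6 belongs to the block {q0,q6}, which has 2 states.

2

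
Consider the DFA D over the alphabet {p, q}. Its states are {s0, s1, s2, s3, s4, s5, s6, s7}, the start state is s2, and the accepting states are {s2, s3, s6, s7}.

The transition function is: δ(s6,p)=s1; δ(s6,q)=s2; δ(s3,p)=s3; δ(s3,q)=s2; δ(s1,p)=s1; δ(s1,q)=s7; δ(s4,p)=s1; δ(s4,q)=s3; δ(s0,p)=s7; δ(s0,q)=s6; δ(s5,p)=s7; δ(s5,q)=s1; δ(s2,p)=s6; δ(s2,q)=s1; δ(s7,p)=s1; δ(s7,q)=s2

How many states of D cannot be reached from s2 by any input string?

No path from s2 leads to s0, s3, s4, s5; the other 4 states are all reachable.

4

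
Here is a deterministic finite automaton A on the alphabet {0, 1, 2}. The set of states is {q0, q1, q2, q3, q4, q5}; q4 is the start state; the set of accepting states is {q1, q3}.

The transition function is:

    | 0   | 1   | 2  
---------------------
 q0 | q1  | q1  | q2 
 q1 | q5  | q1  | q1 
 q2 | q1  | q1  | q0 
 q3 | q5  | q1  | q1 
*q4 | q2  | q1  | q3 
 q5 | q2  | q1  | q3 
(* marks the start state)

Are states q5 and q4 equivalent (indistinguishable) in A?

Initial partition by acceptance: {q1,q3} | {q0,q2,q4,q5}.
Refine {q0,q2,q4,q5} on symbol 0: members go to different blocks, giving {q0,q2} and {q4,q5}.
The partition is now stable with 3 blocks: {q1,q3} | {q0,q2} | {q4,q5}.
q5 and q4 lie in the same block of the stable partition, so they are equivalent — no string distinguishes them.

Yes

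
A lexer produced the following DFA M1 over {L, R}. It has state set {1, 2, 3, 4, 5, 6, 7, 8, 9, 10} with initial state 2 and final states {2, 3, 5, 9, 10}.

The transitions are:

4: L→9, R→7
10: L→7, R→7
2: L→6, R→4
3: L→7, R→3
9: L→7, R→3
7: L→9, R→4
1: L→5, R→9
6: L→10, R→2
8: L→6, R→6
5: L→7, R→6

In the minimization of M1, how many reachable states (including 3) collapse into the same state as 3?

2

States {1,5,8} cannot be reached from the start state, so discard them.
Start with accepting vs non-accepting: {2,3,9,10} | {4,6,7}.
Split {2,3,9,10} by δ(·,R) → {2,10} and {3,9}.
Refine {4,6,7} on symbol L: members go to different blocks, giving {4,7} and {6}.
On input L, block {2,10} splits into {2} and {10}.
The partition is now stable with 5 blocks: {2} | {4,7} | {3,9} | {6} | {10}.
State 3 belongs to the block {3,9}, which has 2 states.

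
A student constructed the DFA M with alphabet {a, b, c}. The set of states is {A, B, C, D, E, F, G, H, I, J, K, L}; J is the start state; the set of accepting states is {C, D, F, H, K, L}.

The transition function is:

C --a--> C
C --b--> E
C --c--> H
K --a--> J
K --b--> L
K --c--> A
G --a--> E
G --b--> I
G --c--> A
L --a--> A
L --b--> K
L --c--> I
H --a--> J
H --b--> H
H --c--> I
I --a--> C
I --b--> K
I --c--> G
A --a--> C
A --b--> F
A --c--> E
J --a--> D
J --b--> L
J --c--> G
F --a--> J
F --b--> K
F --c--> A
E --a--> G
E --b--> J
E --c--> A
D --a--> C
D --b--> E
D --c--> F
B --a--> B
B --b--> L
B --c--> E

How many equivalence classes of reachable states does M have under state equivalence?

Reachable states from the start: {A,C,D,E,F,G,H,I,J,K,L}. Unreachable: {B} — drop them.
P0 = {C,D,F,H,K,L} | {A,E,G,I,J}.
Split {C,D,F,H,K,L} by δ(·,a) → {F,H,K,L} and {C,D}.
On input a, block {A,E,G,I,J} splits into {A,I,J} and {E,G}.
No further refinement is possible. Final partition (4 blocks): {F,H,K,L} | {A,I,J} | {C,D} | {E,G}.

4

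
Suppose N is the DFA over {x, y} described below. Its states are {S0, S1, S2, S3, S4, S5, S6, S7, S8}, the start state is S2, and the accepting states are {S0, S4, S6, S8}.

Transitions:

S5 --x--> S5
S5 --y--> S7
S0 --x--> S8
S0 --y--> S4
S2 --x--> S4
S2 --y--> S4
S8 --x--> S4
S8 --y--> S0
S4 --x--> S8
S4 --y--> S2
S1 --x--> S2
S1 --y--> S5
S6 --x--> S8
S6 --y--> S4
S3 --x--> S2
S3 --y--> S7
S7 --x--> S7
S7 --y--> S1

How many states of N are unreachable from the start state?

BFS from S2 reaches {S0, S2, S4, S8}; the 5 state(s) S1, S3, S5, S6, S7 are never visited.

5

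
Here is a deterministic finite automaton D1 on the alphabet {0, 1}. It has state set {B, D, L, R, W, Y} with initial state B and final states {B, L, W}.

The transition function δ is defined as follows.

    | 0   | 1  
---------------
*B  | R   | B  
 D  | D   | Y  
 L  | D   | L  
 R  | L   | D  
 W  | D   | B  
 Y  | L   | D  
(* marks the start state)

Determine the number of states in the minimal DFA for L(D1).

First remove the unreachable states {W}; 5 states remain.
Start with accepting vs non-accepting: {B,L} | {D,R,Y}.
Refine {D,R,Y} on symbol 0: members go to different blocks, giving {R,Y} and {D}.
Split {B,L} by δ(·,0) → {B} and {L}.
Stable partition: {B} | {R,Y} | {D} | {L} — 4 equivalence classes.

4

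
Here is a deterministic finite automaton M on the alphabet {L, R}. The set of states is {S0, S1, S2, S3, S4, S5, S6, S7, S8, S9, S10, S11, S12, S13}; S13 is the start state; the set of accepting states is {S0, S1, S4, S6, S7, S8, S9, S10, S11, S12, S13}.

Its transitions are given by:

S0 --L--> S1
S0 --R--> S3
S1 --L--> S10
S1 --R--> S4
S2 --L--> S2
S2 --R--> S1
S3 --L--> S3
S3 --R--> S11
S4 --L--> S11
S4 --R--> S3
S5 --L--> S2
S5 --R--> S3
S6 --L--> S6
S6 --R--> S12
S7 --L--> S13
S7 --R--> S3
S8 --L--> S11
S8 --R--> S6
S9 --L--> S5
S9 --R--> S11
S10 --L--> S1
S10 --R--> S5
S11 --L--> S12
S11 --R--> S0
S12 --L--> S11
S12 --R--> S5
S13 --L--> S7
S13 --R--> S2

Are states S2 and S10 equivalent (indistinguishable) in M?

First remove the unreachable states {S6,S8,S9}; 11 states remain.
Initial partition by acceptance: {S0,S1,S4,S7,S10,S11,S12,S13} | {S2,S3,S5}.
Split {S0,S1,S4,S7,S10,S11,S12,S13} by δ(·,R) → {S0,S4,S7,S10,S12,S13} and {S1,S11}.
On input L, block {S0,S4,S7,S10,S12,S13} splits into {S0,S4,S10,S12} and {S7,S13}.
On input R, block {S2,S3,S5} splits into {S2,S3} and {S5}.
Refine {S0,S4,S10,S12} on symbol R: members go to different blocks, giving {S0,S4} and {S10,S12}.
No further refinement is possible. Final partition (6 blocks): {S0,S4} | {S2,S3} | {S1,S11} | {S7,S13} | {S5} | {S10,S12}.
S2 and S10 end up in different blocks, so they are distinguishable. For instance, the string 'ε' is accepted from only S10.

No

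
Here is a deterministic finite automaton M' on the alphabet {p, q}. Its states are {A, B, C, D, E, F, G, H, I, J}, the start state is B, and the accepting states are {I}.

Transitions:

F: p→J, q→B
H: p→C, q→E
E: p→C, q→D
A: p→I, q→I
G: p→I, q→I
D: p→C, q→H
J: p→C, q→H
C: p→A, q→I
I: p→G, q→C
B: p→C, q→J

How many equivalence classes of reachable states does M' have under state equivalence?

First remove the unreachable states {F}; 9 states remain.
P0 = {I} | {A,B,C,D,E,G,H,J}.
Refine {A,B,C,D,E,G,H,J} on symbol p: members go to different blocks, giving {B,C,D,E,H,J} and {A,G}.
On input p, block {B,C,D,E,H,J} splits into {B,D,E,H,J} and {C}.
Stable partition: {I} | {B,D,E,H,J} | {A,G} | {C} — 4 equivalence classes.

4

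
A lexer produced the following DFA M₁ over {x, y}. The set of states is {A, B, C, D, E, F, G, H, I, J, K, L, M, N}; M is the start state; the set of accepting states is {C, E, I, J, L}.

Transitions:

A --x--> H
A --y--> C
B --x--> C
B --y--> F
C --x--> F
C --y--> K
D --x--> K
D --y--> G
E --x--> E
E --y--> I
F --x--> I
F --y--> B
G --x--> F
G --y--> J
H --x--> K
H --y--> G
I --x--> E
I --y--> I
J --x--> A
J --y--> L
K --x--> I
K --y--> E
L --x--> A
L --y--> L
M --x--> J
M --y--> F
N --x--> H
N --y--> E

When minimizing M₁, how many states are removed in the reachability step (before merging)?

No path from M leads to D, N; the other 12 states are all reachable.

2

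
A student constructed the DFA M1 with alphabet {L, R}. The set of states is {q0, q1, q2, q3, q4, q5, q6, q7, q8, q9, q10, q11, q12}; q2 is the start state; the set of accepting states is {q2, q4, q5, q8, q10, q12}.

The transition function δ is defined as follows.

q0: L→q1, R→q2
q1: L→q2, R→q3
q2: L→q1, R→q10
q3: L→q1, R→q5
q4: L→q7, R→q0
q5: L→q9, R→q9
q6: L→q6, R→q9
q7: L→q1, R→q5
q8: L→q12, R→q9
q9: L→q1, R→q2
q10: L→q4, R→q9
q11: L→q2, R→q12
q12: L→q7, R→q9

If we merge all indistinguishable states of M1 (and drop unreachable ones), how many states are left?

Reachable states from the start: {q0,q1,q2,q3,q4,q5,q7,q9,q10}. Unreachable: {q6,q8,q11,q12} — drop them.
Start with accepting vs non-accepting: {q2,q4,q5,q10} | {q0,q1,q3,q7,q9}.
Refine {q2,q4,q5,q10} on symbol L: members go to different blocks, giving {q2,q4,q5} and {q10}.
Refine {q2,q4,q5} on symbol R: members go to different blocks, giving {q4,q5} and {q2}.
Refine {q0,q1,q3,q7,q9} on symbol L: members go to different blocks, giving {q0,q3,q7,q9} and {q1}.
Refine {q0,q3,q7,q9} on symbol R: members go to different blocks, giving {q0,q9} and {q3,q7}.
Refine {q4,q5} on symbol L: members go to different blocks, giving {q4} and {q5}.
Stable partition: {q4} | {q0,q9} | {q10} | {q2} | {q1} | {q3,q7} | {q5} — 7 equivalence classes.

7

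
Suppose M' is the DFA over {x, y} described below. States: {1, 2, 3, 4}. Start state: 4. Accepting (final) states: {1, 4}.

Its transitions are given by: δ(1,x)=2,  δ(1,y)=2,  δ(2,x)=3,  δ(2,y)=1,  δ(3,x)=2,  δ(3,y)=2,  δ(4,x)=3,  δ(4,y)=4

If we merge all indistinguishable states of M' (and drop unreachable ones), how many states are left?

Every state is reachable, so we keep all 4.
Initial partition by acceptance: {1,4} | {2,3}.
Refine {1,4} on symbol y: members go to different blocks, giving {1} and {4}.
On input y, block {2,3} splits into {2} and {3}.
The partition is now stable with 4 blocks: {1} | {2} | {4} | {3}.

4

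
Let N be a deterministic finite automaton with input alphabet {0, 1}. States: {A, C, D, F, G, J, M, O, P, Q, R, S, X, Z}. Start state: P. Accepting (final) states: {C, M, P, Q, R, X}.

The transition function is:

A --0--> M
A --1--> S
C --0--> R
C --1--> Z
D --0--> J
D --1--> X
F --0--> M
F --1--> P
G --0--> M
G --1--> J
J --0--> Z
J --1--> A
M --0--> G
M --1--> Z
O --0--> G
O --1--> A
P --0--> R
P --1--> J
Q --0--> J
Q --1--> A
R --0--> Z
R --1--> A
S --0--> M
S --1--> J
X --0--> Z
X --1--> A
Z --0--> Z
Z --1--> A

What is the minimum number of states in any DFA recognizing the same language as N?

States {C,D,F,O,Q,X} cannot be reached from the start state, so discard them.
Start with accepting vs non-accepting: {M,P,R} | {A,G,J,S,Z}.
Refine {M,P,R} on symbol 0: members go to different blocks, giving {M,R} and {P}.
Refine {A,G,J,S,Z} on symbol 0: members go to different blocks, giving {A,G,S} and {J,Z}.
On input 0, block {M,R} splits into {R} and {M}.
On input 1, block {A,G,S} splits into {G,S} and {A}.
The partition is now stable with 6 blocks: {R} | {G,S} | {P} | {J,Z} | {M} | {A}.

6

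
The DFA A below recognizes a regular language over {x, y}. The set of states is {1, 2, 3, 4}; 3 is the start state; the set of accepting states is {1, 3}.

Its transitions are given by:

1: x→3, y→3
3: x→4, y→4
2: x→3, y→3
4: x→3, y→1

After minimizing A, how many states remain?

First remove the unreachable states {2}; 3 states remain.
Initial partition by acceptance: {1,3} | {4}.
Refine {1,3} on symbol x: members go to different blocks, giving {1} and {3}.
No further refinement is possible. Final partition (3 blocks): {1} | {4} | {3}.

3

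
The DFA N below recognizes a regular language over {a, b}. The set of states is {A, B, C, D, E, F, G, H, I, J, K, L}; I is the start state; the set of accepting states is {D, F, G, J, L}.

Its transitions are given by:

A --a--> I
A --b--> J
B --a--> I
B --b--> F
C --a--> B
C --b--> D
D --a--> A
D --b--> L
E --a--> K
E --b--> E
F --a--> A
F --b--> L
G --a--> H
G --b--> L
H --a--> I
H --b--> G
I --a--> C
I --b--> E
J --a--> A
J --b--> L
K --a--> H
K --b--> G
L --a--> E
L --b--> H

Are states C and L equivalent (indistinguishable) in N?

P0 = {D,F,G,J,L} | {A,B,C,E,H,I,K}.
On input b, block {D,F,G,J,L} splits into {D,F,G,J} and {L}.
Refine {A,B,C,E,H,I,K} on symbol b: members go to different blocks, giving {A,B,C,H,K} and {E,I}.
Split {A,B,C,H,K} by δ(·,a) → {A,B,H} and {C,K}.
The partition is now stable with 5 blocks: {D,F,G,J} | {A,B,H} | {L} | {E,I} | {C,K}.
C and L end up in different blocks, so they are distinguishable. For instance, the string 'ε' is accepted from only L.

No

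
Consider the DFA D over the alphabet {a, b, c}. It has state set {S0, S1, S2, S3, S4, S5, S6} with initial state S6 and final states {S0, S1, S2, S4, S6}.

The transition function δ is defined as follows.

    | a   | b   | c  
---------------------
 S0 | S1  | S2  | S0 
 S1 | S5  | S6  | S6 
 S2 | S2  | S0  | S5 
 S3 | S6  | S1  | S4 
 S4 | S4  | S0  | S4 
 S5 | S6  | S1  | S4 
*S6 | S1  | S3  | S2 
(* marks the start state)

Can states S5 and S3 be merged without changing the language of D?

Every state is reachable, so we keep all 7.
Initial partition by acceptance: {S0,S1,S2,S4,S6} | {S3,S5}.
Refine {S0,S1,S2,S4,S6} on symbol a: members go to different blocks, giving {S0,S2,S4,S6} and {S1}.
On input a, block {S0,S2,S4,S6} splits into {S0,S6} and {S2,S4}.
On input b, block {S0,S6} splits into {S0} and {S6}.
Split {S2,S4} by δ(·,c) → {S2} and {S4}.
The partition is now stable with 6 blocks: {S0} | {S3,S5} | {S1} | {S2} | {S6} | {S4}.
S5 and S3 lie in the same block of the stable partition, so they are equivalent — no string distinguishes them.

Yes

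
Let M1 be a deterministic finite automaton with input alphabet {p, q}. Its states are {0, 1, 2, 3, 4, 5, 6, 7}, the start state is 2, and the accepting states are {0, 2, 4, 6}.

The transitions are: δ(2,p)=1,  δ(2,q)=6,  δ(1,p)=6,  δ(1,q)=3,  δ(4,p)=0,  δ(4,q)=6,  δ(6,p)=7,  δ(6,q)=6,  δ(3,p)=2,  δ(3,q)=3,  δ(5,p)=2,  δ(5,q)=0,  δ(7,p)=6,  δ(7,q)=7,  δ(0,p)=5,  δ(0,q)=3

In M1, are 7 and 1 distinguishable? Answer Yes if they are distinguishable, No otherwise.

No

First remove the unreachable states {0,4,5}; 5 states remain.
Initial partition by acceptance: {2,6} | {1,3,7}.
Stable partition: {2,6} | {1,3,7} — 2 equivalence classes.
7 and 1 lie in the same block of the stable partition, so they are equivalent — no string distinguishes them.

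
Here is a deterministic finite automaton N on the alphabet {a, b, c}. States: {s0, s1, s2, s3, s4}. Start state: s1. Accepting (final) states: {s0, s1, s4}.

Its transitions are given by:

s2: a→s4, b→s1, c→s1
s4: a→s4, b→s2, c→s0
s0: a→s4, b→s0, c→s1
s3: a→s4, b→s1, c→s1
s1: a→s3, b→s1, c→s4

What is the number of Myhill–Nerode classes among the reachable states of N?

4

P0 = {s0,s1,s4} | {s2,s3}.
On input a, block {s0,s1,s4} splits into {s0,s4} and {s1}.
On input b, block {s0,s4} splits into {s0} and {s4}.
The partition is now stable with 4 blocks: {s0} | {s2,s3} | {s1} | {s4}.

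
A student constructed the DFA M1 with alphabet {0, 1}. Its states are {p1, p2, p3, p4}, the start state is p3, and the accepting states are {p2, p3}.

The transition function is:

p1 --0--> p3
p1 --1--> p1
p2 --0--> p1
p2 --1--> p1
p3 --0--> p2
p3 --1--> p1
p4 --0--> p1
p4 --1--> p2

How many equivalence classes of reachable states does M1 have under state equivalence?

3

Reachable states from the start: {p1,p2,p3}. Unreachable: {p4} — drop them.
Start with accepting vs non-accepting: {p2,p3} | {p1}.
On input 0, block {p2,p3} splits into {p2} and {p3}.
The partition is now stable with 3 blocks: {p2} | {p1} | {p3}.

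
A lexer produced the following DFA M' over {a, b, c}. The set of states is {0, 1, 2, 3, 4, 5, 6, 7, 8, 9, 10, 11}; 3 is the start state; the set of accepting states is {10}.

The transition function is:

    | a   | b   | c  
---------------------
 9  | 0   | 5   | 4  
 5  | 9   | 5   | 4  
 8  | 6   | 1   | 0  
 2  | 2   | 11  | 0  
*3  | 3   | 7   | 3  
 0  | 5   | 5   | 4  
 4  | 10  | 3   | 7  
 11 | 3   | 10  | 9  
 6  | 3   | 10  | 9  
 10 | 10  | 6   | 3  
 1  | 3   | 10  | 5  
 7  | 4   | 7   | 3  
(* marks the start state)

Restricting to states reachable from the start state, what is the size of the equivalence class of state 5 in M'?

States {1,2,8,11} cannot be reached from the start state, so discard them.
Start with accepting vs non-accepting: {10} | {0,3,4,5,6,7,9}.
Split {0,3,4,5,6,7,9} by δ(·,a) → {0,3,5,6,7,9} and {4}.
Split {0,3,5,6,7,9} by δ(·,a) → {0,3,5,6,9} and {7}.
Refine {0,3,5,6,9} on symbol b: members go to different blocks, giving {0,5,9} and {3} and {6}.
The partition is now stable with 6 blocks: {10} | {0,5,9} | {4} | {7} | {3} | {6}.
The equivalence class containing 5 is {0,5,9}, of size 3.

3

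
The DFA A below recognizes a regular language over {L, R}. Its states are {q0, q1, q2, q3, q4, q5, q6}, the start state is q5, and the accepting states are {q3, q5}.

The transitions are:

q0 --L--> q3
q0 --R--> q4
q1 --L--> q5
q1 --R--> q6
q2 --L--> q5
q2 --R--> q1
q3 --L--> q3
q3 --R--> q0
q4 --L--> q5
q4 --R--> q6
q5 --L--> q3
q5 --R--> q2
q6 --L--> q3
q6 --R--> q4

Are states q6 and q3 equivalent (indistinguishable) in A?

No

P0 = {q3,q5} | {q0,q1,q2,q4,q6}.
Stable partition: {q3,q5} | {q0,q1,q2,q4,q6} — 2 equivalence classes.
q6 and q3 end up in different blocks, so they are distinguishable. For instance, the string 'ε' is accepted from only q3.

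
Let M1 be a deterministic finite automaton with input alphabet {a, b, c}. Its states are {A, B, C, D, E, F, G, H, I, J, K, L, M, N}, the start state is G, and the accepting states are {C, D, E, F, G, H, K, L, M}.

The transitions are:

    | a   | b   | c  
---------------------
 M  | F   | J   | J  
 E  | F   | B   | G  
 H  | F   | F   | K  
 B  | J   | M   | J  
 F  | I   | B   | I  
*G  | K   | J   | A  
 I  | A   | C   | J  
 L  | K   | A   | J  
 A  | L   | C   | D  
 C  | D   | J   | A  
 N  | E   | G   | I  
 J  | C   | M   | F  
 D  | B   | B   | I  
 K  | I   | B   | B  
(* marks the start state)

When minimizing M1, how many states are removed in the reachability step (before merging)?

BFS from G reaches {A, B, C, D, F, G, I, J, K, L, M}; the 3 state(s) E, H, N are never visited.

3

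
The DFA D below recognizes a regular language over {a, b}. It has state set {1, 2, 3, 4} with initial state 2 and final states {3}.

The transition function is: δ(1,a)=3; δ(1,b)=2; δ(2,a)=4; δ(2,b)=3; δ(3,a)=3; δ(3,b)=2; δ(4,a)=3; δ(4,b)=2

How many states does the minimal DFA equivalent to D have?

Reachable states from the start: {2,3,4}. Unreachable: {1} — drop them.
P0 = {3} | {2,4}.
On input a, block {2,4} splits into {2} and {4}.
The partition is now stable with 3 blocks: {3} | {2} | {4}.

3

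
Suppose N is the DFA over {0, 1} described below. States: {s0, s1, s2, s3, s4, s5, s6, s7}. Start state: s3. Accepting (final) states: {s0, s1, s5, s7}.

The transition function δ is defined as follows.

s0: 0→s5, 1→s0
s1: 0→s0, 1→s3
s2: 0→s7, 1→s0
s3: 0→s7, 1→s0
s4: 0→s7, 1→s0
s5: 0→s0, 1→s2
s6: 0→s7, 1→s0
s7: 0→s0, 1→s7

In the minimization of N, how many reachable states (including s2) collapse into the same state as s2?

Reachable states from the start: {s0,s2,s3,s5,s7}. Unreachable: {s1,s4,s6} — drop them.
Initial partition by acceptance: {s0,s5,s7} | {s2,s3}.
On input 1, block {s0,s5,s7} splits into {s0,s7} and {s5}.
Refine {s0,s7} on symbol 0: members go to different blocks, giving {s0} and {s7}.
Stable partition: {s0} | {s2,s3} | {s5} | {s7} — 4 equivalence classes.
State s2 belongs to the block {s2,s3}, which has 2 states.

2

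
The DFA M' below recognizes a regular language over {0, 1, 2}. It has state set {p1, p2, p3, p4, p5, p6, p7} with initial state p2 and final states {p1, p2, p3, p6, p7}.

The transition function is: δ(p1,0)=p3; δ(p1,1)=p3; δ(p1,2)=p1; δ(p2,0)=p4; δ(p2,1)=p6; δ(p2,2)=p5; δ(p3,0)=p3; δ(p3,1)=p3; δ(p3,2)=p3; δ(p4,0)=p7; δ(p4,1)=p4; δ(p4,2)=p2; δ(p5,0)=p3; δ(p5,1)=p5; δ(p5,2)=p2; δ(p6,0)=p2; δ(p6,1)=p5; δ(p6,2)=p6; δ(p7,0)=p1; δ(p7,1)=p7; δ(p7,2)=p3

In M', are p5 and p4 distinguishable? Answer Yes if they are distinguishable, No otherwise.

No

Start with accepting vs non-accepting: {p1,p2,p3,p6,p7} | {p4,p5}.
Split {p1,p2,p3,p6,p7} by δ(·,0) → {p1,p3,p6,p7} and {p2}.
On input 0, block {p1,p3,p6,p7} splits into {p1,p3,p7} and {p6}.
No further refinement is possible. Final partition (4 blocks): {p1,p3,p7} | {p4,p5} | {p2} | {p6}.
p5 and p4 lie in the same block of the stable partition, so they are equivalent — no string distinguishes them.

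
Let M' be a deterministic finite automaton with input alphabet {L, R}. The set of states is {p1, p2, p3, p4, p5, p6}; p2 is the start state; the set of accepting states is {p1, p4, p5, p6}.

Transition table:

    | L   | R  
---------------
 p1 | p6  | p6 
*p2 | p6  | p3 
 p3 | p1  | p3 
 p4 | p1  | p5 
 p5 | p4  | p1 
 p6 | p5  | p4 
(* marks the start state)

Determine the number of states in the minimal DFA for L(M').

2

Every state is reachable, so we keep all 6.
Initial partition by acceptance: {p1,p4,p5,p6} | {p2,p3}.
The partition is now stable with 2 blocks: {p1,p4,p5,p6} | {p2,p3}.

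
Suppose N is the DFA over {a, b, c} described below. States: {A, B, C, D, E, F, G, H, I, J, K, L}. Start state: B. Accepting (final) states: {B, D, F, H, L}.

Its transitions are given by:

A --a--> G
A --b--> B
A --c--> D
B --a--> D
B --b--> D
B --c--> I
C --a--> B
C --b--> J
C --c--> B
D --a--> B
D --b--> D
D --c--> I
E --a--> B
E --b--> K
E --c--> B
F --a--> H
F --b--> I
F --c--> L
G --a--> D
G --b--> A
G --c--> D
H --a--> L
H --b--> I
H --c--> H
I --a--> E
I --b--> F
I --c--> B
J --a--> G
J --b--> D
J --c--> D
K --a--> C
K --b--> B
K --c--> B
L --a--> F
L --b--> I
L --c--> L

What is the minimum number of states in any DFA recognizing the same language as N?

All states are reachable from the start state.
P0 = {B,D,F,H,L} | {A,C,E,G,I,J,K}.
On input b, block {B,D,F,H,L} splits into {F,H,L} and {B,D}.
Refine {A,C,E,G,I,J,K} on symbol a: members go to different blocks, giving {A,I,J,K} and {C,E,G}.
Refine {A,I,J,K} on symbol b: members go to different blocks, giving {A,J,K} and {I}.
The partition is now stable with 5 blocks: {F,H,L} | {A,J,K} | {B,D} | {C,E,G} | {I}.

5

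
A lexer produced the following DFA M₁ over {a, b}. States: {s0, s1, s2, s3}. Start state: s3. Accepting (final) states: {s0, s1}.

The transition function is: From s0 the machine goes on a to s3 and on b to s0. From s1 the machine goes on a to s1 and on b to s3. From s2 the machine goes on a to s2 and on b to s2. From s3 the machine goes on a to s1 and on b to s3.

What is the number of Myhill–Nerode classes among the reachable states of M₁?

Reachable states from the start: {s1,s3}. Unreachable: {s0,s2} — drop them.
Initial partition by acceptance: {s1} | {s3}.
Stable partition: {s1} | {s3} — 2 equivalence classes.

2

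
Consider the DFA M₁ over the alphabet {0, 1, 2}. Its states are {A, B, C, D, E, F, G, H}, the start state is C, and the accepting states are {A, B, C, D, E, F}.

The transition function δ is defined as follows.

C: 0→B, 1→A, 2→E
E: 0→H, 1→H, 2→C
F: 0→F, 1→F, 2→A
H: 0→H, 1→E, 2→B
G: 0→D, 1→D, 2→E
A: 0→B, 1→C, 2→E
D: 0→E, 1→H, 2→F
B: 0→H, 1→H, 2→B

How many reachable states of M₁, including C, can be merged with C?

Reachable states from the start: {A,B,C,E,H}. Unreachable: {D,F,G} — drop them.
Initial partition by acceptance: {A,B,C,E} | {H}.
Refine {A,B,C,E} on symbol 0: members go to different blocks, giving {A,C} and {B,E}.
On input 2, block {B,E} splits into {B} and {E}.
No further refinement is possible. Final partition (4 blocks): {A,C} | {H} | {B} | {E}.
The equivalence class containing C is {A,C}, of size 2.

2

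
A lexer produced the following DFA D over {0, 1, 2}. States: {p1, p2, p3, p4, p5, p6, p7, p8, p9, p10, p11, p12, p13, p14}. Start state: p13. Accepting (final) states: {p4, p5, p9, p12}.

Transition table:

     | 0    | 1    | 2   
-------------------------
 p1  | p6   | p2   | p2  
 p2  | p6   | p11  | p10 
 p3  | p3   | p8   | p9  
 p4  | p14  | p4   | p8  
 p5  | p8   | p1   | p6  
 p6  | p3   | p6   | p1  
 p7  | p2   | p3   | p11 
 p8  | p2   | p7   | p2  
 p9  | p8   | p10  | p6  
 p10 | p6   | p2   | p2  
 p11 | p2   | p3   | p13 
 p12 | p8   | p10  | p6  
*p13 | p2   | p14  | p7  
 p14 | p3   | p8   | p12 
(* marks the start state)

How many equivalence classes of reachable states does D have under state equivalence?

7

First remove the unreachable states {p4,p5}; 12 states remain.
P0 = {p9,p12} | {p1,p2,p3,p6,p7,p8,p10,p11,p13,p14}.
Split {p1,p2,p3,p6,p7,p8,p10,p11,p13,p14} by δ(·,2) → {p1,p2,p6,p7,p8,p10,p11,p13} and {p3,p14}.
Refine {p1,p2,p6,p7,p8,p10,p11,p13} on symbol 0: members go to different blocks, giving {p1,p2,p7,p8,p10,p11,p13} and {p6}.
On input 0, block {p1,p2,p7,p8,p10,p11,p13} splits into {p7,p8,p11,p13} and {p1,p2,p10}.
Split {p7,p8,p11,p13} by δ(·,1) → {p7,p11,p13} and {p8}.
On input 1, block {p1,p2,p10} splits into {p1,p10} and {p2}.
The partition is now stable with 7 blocks: {p9,p12} | {p7,p11,p13} | {p3,p14} | {p6} | {p1,p10} | {p8} | {p2}.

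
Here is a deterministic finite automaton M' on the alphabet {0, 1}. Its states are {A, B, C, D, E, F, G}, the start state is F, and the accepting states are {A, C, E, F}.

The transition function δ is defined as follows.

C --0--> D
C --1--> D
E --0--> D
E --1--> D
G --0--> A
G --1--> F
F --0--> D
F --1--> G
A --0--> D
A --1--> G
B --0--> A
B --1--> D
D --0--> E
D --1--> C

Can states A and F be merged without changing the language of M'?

Yes

Reachable states from the start: {A,C,D,E,F,G}. Unreachable: {B} — drop them.
Initial partition by acceptance: {A,C,E,F} | {D,G}.
No further refinement is possible. Final partition (2 blocks): {A,C,E,F} | {D,G}.
A and F lie in the same block of the stable partition, so they are equivalent — no string distinguishes them.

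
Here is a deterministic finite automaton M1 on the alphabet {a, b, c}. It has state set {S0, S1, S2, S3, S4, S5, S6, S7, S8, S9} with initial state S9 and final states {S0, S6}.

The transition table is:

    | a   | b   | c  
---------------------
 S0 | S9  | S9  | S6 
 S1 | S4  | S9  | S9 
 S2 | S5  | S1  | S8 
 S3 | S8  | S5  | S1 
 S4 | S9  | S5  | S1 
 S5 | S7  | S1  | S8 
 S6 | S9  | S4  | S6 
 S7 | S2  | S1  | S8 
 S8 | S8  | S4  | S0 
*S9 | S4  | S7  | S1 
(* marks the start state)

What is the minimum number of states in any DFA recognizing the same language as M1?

First remove the unreachable states {S3}; 9 states remain.
Initial partition by acceptance: {S0,S6} | {S1,S2,S4,S5,S7,S8,S9}.
Split {S1,S2,S4,S5,S7,S8,S9} by δ(·,c) → {S1,S2,S4,S5,S7,S9} and {S8}.
Split {S1,S2,S4,S5,S7,S9} by δ(·,c) → {S1,S4,S9} and {S2,S5,S7}.
On input b, block {S1,S4,S9} splits into {S4,S9} and {S1}.
No further refinement is possible. Final partition (5 blocks): {S0,S6} | {S4,S9} | {S8} | {S2,S5,S7} | {S1}.

5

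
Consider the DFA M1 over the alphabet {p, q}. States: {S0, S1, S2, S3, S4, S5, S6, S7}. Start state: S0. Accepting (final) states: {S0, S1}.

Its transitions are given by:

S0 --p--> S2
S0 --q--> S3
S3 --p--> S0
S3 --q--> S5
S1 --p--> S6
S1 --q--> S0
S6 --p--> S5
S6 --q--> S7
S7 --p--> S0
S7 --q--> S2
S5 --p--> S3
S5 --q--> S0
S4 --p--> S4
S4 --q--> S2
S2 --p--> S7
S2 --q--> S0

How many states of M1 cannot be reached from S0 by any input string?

3

Starting at S0 and following transitions, the reachable set is {S0, S2, S3, S5, S7}. That leaves S1, S4, S6 unreachable — 3 in total.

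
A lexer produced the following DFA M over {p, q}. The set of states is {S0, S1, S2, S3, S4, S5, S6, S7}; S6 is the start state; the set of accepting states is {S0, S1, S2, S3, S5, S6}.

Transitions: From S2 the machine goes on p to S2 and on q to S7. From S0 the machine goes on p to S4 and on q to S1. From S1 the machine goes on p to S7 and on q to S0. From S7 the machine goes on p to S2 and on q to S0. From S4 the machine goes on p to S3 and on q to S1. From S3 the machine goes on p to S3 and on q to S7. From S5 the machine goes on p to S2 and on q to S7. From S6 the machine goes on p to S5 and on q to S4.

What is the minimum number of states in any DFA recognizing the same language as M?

Start with accepting vs non-accepting: {S0,S1,S2,S3,S5,S6} | {S4,S7}.
Refine {S0,S1,S2,S3,S5,S6} on symbol p: members go to different blocks, giving {S2,S3,S5,S6} and {S0,S1}.
No further refinement is possible. Final partition (3 blocks): {S2,S3,S5,S6} | {S4,S7} | {S0,S1}.

3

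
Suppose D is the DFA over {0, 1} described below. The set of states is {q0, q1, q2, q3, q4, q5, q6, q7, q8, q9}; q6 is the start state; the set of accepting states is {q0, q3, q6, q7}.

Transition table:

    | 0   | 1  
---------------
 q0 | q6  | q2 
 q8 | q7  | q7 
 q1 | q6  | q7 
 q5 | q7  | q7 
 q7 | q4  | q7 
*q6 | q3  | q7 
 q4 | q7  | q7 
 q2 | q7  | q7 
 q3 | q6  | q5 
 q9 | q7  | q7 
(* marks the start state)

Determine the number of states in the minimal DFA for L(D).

4

States {q0,q1,q2,q8,q9} cannot be reached from the start state, so discard them.
Start with accepting vs non-accepting: {q3,q6,q7} | {q4,q5}.
Refine {q3,q6,q7} on symbol 0: members go to different blocks, giving {q3,q6} and {q7}.
Split {q3,q6} by δ(·,1) → {q3} and {q6}.
No further refinement is possible. Final partition (4 blocks): {q3} | {q4,q5} | {q7} | {q6}.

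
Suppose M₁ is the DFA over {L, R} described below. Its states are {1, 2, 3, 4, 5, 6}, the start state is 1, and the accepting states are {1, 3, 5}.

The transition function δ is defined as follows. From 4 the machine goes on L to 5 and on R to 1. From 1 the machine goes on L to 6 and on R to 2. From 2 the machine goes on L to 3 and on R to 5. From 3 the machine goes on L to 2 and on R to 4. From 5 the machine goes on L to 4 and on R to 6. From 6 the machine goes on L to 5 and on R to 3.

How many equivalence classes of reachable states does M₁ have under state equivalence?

Every state is reachable, so we keep all 6.
Start with accepting vs non-accepting: {1,3,5} | {2,4,6}.
Stable partition: {1,3,5} | {2,4,6} — 2 equivalence classes.

2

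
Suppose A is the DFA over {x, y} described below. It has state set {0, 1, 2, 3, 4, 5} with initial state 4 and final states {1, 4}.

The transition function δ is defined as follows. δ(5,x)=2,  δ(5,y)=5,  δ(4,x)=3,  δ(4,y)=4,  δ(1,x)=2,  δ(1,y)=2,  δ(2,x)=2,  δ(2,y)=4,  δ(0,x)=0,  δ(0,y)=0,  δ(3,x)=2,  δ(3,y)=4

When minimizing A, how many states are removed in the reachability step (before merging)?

3

Starting at 4 and following transitions, the reachable set is {2, 3, 4}. That leaves 0, 1, 5 unreachable — 3 in total.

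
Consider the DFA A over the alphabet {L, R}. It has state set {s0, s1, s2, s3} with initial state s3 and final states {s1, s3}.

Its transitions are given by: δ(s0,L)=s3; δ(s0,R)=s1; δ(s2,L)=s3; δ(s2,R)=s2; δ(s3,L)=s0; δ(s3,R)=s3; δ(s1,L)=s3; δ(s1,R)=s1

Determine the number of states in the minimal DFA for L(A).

Reachable states from the start: {s0,s1,s3}. Unreachable: {s2} — drop them.
Initial partition by acceptance: {s1,s3} | {s0}.
Refine {s1,s3} on symbol L: members go to different blocks, giving {s1} and {s3}.
Stable partition: {s1} | {s0} | {s3} — 3 equivalence classes.

3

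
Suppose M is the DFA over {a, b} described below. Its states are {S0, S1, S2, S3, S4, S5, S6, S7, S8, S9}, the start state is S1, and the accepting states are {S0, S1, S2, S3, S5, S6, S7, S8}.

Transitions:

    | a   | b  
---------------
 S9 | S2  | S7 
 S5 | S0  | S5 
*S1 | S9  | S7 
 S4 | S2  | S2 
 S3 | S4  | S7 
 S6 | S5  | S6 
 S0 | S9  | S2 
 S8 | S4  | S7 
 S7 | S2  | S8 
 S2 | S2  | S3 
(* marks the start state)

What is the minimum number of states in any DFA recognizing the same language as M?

Reachable states from the start: {S1,S2,S3,S4,S7,S8,S9}. Unreachable: {S0,S5,S6} — drop them.
Start with accepting vs non-accepting: {S1,S2,S3,S7,S8} | {S4,S9}.
Split {S1,S2,S3,S7,S8} by δ(·,a) → {S1,S3,S8} and {S2,S7}.
Stable partition: {S1,S3,S8} | {S4,S9} | {S2,S7} — 3 equivalence classes.

3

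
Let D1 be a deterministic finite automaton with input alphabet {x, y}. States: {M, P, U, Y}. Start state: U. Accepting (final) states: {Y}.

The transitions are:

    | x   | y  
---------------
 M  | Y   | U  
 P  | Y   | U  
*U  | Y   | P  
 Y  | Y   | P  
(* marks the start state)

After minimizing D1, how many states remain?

First remove the unreachable states {M}; 3 states remain.
P0 = {Y} | {P,U}.
Stable partition: {Y} | {P,U} — 2 equivalence classes.

2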